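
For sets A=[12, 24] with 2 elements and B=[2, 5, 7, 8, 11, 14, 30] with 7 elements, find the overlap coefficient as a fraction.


A intersect B = []
|A intersect B| = 0
min(|A|, |B|) = min(2, 7) = 2
Overlap = 0 / 2 = 0

0


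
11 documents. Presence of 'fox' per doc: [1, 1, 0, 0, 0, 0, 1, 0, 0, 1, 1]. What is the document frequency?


Checking each document for 'fox':
Doc 1: present
Doc 2: present
Doc 3: absent
Doc 4: absent
Doc 5: absent
Doc 6: absent
Doc 7: present
Doc 8: absent
Doc 9: absent
Doc 10: present
Doc 11: present
df = sum of presences = 1 + 1 + 0 + 0 + 0 + 0 + 1 + 0 + 0 + 1 + 1 = 5

5


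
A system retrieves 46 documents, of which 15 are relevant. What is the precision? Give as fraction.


Precision = relevant_retrieved / total_retrieved
= 15 / 46
= 15 / (15 + 31)
= 15/46

15/46


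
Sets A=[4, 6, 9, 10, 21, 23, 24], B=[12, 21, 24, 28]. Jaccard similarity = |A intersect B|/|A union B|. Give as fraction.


A intersect B = [21, 24]
|A intersect B| = 2
A union B = [4, 6, 9, 10, 12, 21, 23, 24, 28]
|A union B| = 9
Jaccard = 2/9 = 2/9

2/9


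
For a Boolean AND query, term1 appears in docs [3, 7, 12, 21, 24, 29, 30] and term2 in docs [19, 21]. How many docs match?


Boolean AND: find intersection of posting lists
term1 docs: [3, 7, 12, 21, 24, 29, 30]
term2 docs: [19, 21]
Intersection: [21]
|intersection| = 1

1


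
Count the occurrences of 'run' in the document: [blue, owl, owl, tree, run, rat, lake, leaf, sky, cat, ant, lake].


Document has 12 words
Scanning for 'run':
Found at positions: [4]
Count = 1

1


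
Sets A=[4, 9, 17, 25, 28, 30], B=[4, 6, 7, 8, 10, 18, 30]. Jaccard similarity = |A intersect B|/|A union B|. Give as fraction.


A intersect B = [4, 30]
|A intersect B| = 2
A union B = [4, 6, 7, 8, 9, 10, 17, 18, 25, 28, 30]
|A union B| = 11
Jaccard = 2/11 = 2/11

2/11


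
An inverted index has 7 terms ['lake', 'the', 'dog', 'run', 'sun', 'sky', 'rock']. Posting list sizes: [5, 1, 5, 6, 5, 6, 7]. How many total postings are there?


Summing posting list sizes:
'lake': 5 postings
'the': 1 postings
'dog': 5 postings
'run': 6 postings
'sun': 5 postings
'sky': 6 postings
'rock': 7 postings
Total = 5 + 1 + 5 + 6 + 5 + 6 + 7 = 35

35


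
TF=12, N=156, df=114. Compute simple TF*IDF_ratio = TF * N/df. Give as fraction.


TF * (N/df)
= 12 * (156/114)
= 12 * 26/19
= 312/19

312/19


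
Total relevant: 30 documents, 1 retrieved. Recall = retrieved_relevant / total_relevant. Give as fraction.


Recall = retrieved_relevant / total_relevant
= 1 / 30
= 1 / (1 + 29)
= 1/30

1/30


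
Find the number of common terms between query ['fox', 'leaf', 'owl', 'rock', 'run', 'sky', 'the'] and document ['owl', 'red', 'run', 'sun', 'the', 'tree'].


Query terms: ['fox', 'leaf', 'owl', 'rock', 'run', 'sky', 'the']
Document terms: ['owl', 'red', 'run', 'sun', 'the', 'tree']
Common terms: ['owl', 'run', 'the']
Overlap count = 3

3


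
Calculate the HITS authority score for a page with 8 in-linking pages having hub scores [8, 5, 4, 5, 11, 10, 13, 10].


Authority = sum of hub scores of in-linkers
In-link 1: hub score = 8
In-link 2: hub score = 5
In-link 3: hub score = 4
In-link 4: hub score = 5
In-link 5: hub score = 11
In-link 6: hub score = 10
In-link 7: hub score = 13
In-link 8: hub score = 10
Authority = 8 + 5 + 4 + 5 + 11 + 10 + 13 + 10 = 66

66


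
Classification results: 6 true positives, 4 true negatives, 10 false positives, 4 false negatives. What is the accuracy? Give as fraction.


Accuracy = (TP + TN) / (TP + TN + FP + FN)
TP + TN = 6 + 4 = 10
Total = 6 + 4 + 10 + 4 = 24
Accuracy = 10 / 24 = 5/12

5/12


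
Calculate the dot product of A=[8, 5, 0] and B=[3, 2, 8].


Dot product = sum of element-wise products
A[0]*B[0] = 8*3 = 24
A[1]*B[1] = 5*2 = 10
A[2]*B[2] = 0*8 = 0
Sum = 24 + 10 + 0 = 34

34


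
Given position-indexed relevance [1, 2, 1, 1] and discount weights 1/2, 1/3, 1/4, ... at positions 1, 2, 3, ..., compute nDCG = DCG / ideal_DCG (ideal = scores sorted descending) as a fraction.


Position discount weights w_i = 1/(i+1) for i=1..4:
Weights = [1/2, 1/3, 1/4, 1/5]
Actual relevance: [1, 2, 1, 1]
DCG = 1/2 + 2/3 + 1/4 + 1/5 = 97/60
Ideal relevance (sorted desc): [2, 1, 1, 1]
Ideal DCG = 2/2 + 1/3 + 1/4 + 1/5 = 107/60
nDCG = DCG / ideal_DCG = 97/60 / 107/60 = 97/107

97/107


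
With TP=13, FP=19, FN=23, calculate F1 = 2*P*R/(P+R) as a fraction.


F1 = 2 * P * R / (P + R)
P = TP/(TP+FP) = 13/32 = 13/32
R = TP/(TP+FN) = 13/36 = 13/36
2 * P * R = 2 * 13/32 * 13/36 = 169/576
P + R = 13/32 + 13/36 = 221/288
F1 = 169/576 / 221/288 = 13/34

13/34


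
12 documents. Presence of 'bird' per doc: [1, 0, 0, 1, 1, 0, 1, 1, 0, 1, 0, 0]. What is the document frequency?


Checking each document for 'bird':
Doc 1: present
Doc 2: absent
Doc 3: absent
Doc 4: present
Doc 5: present
Doc 6: absent
Doc 7: present
Doc 8: present
Doc 9: absent
Doc 10: present
Doc 11: absent
Doc 12: absent
df = sum of presences = 1 + 0 + 0 + 1 + 1 + 0 + 1 + 1 + 0 + 1 + 0 + 0 = 6

6


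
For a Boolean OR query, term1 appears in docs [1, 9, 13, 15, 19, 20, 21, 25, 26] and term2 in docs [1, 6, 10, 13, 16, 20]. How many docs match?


Boolean OR: find union of posting lists
term1 docs: [1, 9, 13, 15, 19, 20, 21, 25, 26]
term2 docs: [1, 6, 10, 13, 16, 20]
Union: [1, 6, 9, 10, 13, 15, 16, 19, 20, 21, 25, 26]
|union| = 12

12


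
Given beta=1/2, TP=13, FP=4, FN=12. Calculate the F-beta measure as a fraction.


P = TP/(TP+FP) = 13/17 = 13/17
R = TP/(TP+FN) = 13/25 = 13/25
beta^2 = 1/2^2 = 1/4
(1 + beta^2) = 5/4
Numerator = (1+beta^2)*P*R = 169/340
Denominator = beta^2*P + R = 13/68 + 13/25 = 1209/1700
F_beta = 65/93

65/93


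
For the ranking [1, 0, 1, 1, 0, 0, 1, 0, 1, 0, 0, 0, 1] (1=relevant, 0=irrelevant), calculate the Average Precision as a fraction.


Computing P@k for each relevant position:
Position 1: relevant, P@1 = 1/1 = 1
Position 2: not relevant
Position 3: relevant, P@3 = 2/3 = 2/3
Position 4: relevant, P@4 = 3/4 = 3/4
Position 5: not relevant
Position 6: not relevant
Position 7: relevant, P@7 = 4/7 = 4/7
Position 8: not relevant
Position 9: relevant, P@9 = 5/9 = 5/9
Position 10: not relevant
Position 11: not relevant
Position 12: not relevant
Position 13: relevant, P@13 = 6/13 = 6/13
Sum of P@k = 1 + 2/3 + 3/4 + 4/7 + 5/9 + 6/13 = 13121/3276
AP = 13121/3276 / 6 = 13121/19656

13121/19656


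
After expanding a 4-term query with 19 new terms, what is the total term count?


Original terms: 4
Expansion terms: 19
Total = 4 + 19 = 23

23


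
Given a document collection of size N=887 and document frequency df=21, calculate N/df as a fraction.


IDF ratio = N / df
= 887 / 21
= 887/21

887/21


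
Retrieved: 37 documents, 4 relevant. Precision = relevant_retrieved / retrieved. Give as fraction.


Precision = relevant_retrieved / total_retrieved
= 4 / 37
= 4 / (4 + 33)
= 4/37

4/37


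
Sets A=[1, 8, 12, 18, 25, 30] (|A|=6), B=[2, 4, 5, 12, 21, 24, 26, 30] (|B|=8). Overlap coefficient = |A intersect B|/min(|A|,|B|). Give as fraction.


A intersect B = [12, 30]
|A intersect B| = 2
min(|A|, |B|) = min(6, 8) = 6
Overlap = 2 / 6 = 1/3

1/3


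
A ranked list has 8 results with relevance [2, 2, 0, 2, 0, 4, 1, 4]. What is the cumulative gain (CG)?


Cumulative Gain = sum of relevance scores
Position 1: rel=2, running sum=2
Position 2: rel=2, running sum=4
Position 3: rel=0, running sum=4
Position 4: rel=2, running sum=6
Position 5: rel=0, running sum=6
Position 6: rel=4, running sum=10
Position 7: rel=1, running sum=11
Position 8: rel=4, running sum=15
CG = 15

15


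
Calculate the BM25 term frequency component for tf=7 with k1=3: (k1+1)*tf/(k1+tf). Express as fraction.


BM25 TF component = (k1+1)*tf / (k1+tf)
k1 = 3, tf = 7
Numerator = (3+1)*7 = 28
Denominator = 3 + 7 = 10
= 28/10 = 14/5

14/5


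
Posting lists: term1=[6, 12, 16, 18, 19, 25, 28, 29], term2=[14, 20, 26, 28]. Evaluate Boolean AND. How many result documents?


Boolean AND: find intersection of posting lists
term1 docs: [6, 12, 16, 18, 19, 25, 28, 29]
term2 docs: [14, 20, 26, 28]
Intersection: [28]
|intersection| = 1

1


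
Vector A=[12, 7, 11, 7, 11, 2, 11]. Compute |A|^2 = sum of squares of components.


|A|^2 = sum of squared components
A[0]^2 = 12^2 = 144
A[1]^2 = 7^2 = 49
A[2]^2 = 11^2 = 121
A[3]^2 = 7^2 = 49
A[4]^2 = 11^2 = 121
A[5]^2 = 2^2 = 4
A[6]^2 = 11^2 = 121
Sum = 144 + 49 + 121 + 49 + 121 + 4 + 121 = 609

609


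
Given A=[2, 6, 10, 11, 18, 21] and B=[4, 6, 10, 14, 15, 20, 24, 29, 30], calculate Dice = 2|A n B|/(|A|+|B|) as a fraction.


A intersect B = [6, 10]
|A intersect B| = 2
|A| = 6, |B| = 9
Dice = 2*2 / (6+9)
= 4 / 15 = 4/15

4/15


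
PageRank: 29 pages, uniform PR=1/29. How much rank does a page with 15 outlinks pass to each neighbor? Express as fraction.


Initial PR = 1/29 = 1/29
Outlinks = 15
Contribution per link = PR / outlinks
= 1/29 / 15
= 1/435

1/435


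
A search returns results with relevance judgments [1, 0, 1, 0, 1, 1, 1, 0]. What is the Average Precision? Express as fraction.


Computing P@k for each relevant position:
Position 1: relevant, P@1 = 1/1 = 1
Position 2: not relevant
Position 3: relevant, P@3 = 2/3 = 2/3
Position 4: not relevant
Position 5: relevant, P@5 = 3/5 = 3/5
Position 6: relevant, P@6 = 4/6 = 2/3
Position 7: relevant, P@7 = 5/7 = 5/7
Position 8: not relevant
Sum of P@k = 1 + 2/3 + 3/5 + 2/3 + 5/7 = 383/105
AP = 383/105 / 5 = 383/525

383/525


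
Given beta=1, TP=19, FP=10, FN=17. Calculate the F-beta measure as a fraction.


P = TP/(TP+FP) = 19/29 = 19/29
R = TP/(TP+FN) = 19/36 = 19/36
beta^2 = 1^2 = 1
(1 + beta^2) = 2
Numerator = (1+beta^2)*P*R = 361/522
Denominator = beta^2*P + R = 19/29 + 19/36 = 1235/1044
F_beta = 38/65

38/65


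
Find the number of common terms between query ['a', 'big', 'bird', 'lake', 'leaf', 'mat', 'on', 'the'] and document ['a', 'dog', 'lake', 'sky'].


Query terms: ['a', 'big', 'bird', 'lake', 'leaf', 'mat', 'on', 'the']
Document terms: ['a', 'dog', 'lake', 'sky']
Common terms: ['a', 'lake']
Overlap count = 2

2


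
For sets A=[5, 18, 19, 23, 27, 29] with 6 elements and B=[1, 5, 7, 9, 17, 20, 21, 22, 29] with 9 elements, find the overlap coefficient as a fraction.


A intersect B = [5, 29]
|A intersect B| = 2
min(|A|, |B|) = min(6, 9) = 6
Overlap = 2 / 6 = 1/3

1/3


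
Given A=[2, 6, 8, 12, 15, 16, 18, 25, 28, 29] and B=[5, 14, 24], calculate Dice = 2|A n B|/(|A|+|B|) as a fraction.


A intersect B = []
|A intersect B| = 0
|A| = 10, |B| = 3
Dice = 2*0 / (10+3)
= 0 / 13 = 0

0


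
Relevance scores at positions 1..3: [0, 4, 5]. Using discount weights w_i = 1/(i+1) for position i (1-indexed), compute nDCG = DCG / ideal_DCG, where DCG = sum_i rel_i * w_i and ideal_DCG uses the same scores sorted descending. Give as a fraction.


Position discount weights w_i = 1/(i+1) for i=1..3:
Weights = [1/2, 1/3, 1/4]
Actual relevance: [0, 4, 5]
DCG = 0/2 + 4/3 + 5/4 = 31/12
Ideal relevance (sorted desc): [5, 4, 0]
Ideal DCG = 5/2 + 4/3 + 0/4 = 23/6
nDCG = DCG / ideal_DCG = 31/12 / 23/6 = 31/46

31/46


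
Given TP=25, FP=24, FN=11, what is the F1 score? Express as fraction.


F1 = 2 * P * R / (P + R)
P = TP/(TP+FP) = 25/49 = 25/49
R = TP/(TP+FN) = 25/36 = 25/36
2 * P * R = 2 * 25/49 * 25/36 = 625/882
P + R = 25/49 + 25/36 = 2125/1764
F1 = 625/882 / 2125/1764 = 10/17

10/17


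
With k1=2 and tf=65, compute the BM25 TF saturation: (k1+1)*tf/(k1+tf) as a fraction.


BM25 TF component = (k1+1)*tf / (k1+tf)
k1 = 2, tf = 65
Numerator = (2+1)*65 = 195
Denominator = 2 + 65 = 67
= 195/67 = 195/67

195/67


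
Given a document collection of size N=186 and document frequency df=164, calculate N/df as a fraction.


IDF ratio = N / df
= 186 / 164
= 93/82

93/82


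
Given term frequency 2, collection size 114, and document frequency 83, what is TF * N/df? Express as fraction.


TF * (N/df)
= 2 * (114/83)
= 2 * 114/83
= 228/83

228/83


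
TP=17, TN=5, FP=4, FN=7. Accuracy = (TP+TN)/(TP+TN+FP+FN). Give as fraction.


Accuracy = (TP + TN) / (TP + TN + FP + FN)
TP + TN = 17 + 5 = 22
Total = 17 + 5 + 4 + 7 = 33
Accuracy = 22 / 33 = 2/3

2/3


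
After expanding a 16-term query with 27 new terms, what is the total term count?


Original terms: 16
Expansion terms: 27
Total = 16 + 27 = 43

43


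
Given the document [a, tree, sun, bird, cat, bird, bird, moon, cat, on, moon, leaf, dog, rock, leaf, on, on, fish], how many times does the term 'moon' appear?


Document has 18 words
Scanning for 'moon':
Found at positions: [7, 10]
Count = 2

2


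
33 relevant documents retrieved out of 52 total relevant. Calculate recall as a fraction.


Recall = retrieved_relevant / total_relevant
= 33 / 52
= 33 / (33 + 19)
= 33/52

33/52


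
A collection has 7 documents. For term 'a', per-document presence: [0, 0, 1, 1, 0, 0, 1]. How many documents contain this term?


Checking each document for 'a':
Doc 1: absent
Doc 2: absent
Doc 3: present
Doc 4: present
Doc 5: absent
Doc 6: absent
Doc 7: present
df = sum of presences = 0 + 0 + 1 + 1 + 0 + 0 + 1 = 3

3


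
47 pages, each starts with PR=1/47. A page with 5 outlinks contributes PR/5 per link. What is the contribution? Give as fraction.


Initial PR = 1/47 = 1/47
Outlinks = 5
Contribution per link = PR / outlinks
= 1/47 / 5
= 1/235

1/235


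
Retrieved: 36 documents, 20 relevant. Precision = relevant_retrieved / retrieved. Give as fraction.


Precision = relevant_retrieved / total_retrieved
= 20 / 36
= 20 / (20 + 16)
= 5/9

5/9


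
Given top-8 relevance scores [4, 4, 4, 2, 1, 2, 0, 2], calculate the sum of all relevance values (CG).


Cumulative Gain = sum of relevance scores
Position 1: rel=4, running sum=4
Position 2: rel=4, running sum=8
Position 3: rel=4, running sum=12
Position 4: rel=2, running sum=14
Position 5: rel=1, running sum=15
Position 6: rel=2, running sum=17
Position 7: rel=0, running sum=17
Position 8: rel=2, running sum=19
CG = 19

19


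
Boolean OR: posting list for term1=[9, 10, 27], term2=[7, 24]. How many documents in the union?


Boolean OR: find union of posting lists
term1 docs: [9, 10, 27]
term2 docs: [7, 24]
Union: [7, 9, 10, 24, 27]
|union| = 5

5


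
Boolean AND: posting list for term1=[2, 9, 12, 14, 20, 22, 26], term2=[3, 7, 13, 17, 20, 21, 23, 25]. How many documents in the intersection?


Boolean AND: find intersection of posting lists
term1 docs: [2, 9, 12, 14, 20, 22, 26]
term2 docs: [3, 7, 13, 17, 20, 21, 23, 25]
Intersection: [20]
|intersection| = 1

1


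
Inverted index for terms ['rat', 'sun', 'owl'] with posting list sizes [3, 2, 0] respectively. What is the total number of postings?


Summing posting list sizes:
'rat': 3 postings
'sun': 2 postings
'owl': 0 postings
Total = 3 + 2 + 0 = 5

5


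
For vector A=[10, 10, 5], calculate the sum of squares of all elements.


|A|^2 = sum of squared components
A[0]^2 = 10^2 = 100
A[1]^2 = 10^2 = 100
A[2]^2 = 5^2 = 25
Sum = 100 + 100 + 25 = 225

225


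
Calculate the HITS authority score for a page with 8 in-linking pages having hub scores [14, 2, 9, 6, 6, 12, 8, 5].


Authority = sum of hub scores of in-linkers
In-link 1: hub score = 14
In-link 2: hub score = 2
In-link 3: hub score = 9
In-link 4: hub score = 6
In-link 5: hub score = 6
In-link 6: hub score = 12
In-link 7: hub score = 8
In-link 8: hub score = 5
Authority = 14 + 2 + 9 + 6 + 6 + 12 + 8 + 5 = 62

62


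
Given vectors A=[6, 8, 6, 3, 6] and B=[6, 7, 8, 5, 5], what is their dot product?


Dot product = sum of element-wise products
A[0]*B[0] = 6*6 = 36
A[1]*B[1] = 8*7 = 56
A[2]*B[2] = 6*8 = 48
A[3]*B[3] = 3*5 = 15
A[4]*B[4] = 6*5 = 30
Sum = 36 + 56 + 48 + 15 + 30 = 185

185


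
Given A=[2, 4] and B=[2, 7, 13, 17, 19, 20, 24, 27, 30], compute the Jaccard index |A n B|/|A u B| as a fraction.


A intersect B = [2]
|A intersect B| = 1
A union B = [2, 4, 7, 13, 17, 19, 20, 24, 27, 30]
|A union B| = 10
Jaccard = 1/10 = 1/10

1/10


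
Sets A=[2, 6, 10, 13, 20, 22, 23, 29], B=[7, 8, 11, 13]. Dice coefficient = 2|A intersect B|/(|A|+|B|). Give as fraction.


A intersect B = [13]
|A intersect B| = 1
|A| = 8, |B| = 4
Dice = 2*1 / (8+4)
= 2 / 12 = 1/6

1/6


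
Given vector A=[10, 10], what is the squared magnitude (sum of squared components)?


|A|^2 = sum of squared components
A[0]^2 = 10^2 = 100
A[1]^2 = 10^2 = 100
Sum = 100 + 100 = 200

200


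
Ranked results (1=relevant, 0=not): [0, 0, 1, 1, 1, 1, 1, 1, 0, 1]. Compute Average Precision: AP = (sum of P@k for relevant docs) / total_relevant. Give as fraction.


Computing P@k for each relevant position:
Position 1: not relevant
Position 2: not relevant
Position 3: relevant, P@3 = 1/3 = 1/3
Position 4: relevant, P@4 = 2/4 = 1/2
Position 5: relevant, P@5 = 3/5 = 3/5
Position 6: relevant, P@6 = 4/6 = 2/3
Position 7: relevant, P@7 = 5/7 = 5/7
Position 8: relevant, P@8 = 6/8 = 3/4
Position 9: not relevant
Position 10: relevant, P@10 = 7/10 = 7/10
Sum of P@k = 1/3 + 1/2 + 3/5 + 2/3 + 5/7 + 3/4 + 7/10 = 597/140
AP = 597/140 / 7 = 597/980

597/980


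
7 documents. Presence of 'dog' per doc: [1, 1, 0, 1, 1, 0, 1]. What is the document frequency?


Checking each document for 'dog':
Doc 1: present
Doc 2: present
Doc 3: absent
Doc 4: present
Doc 5: present
Doc 6: absent
Doc 7: present
df = sum of presences = 1 + 1 + 0 + 1 + 1 + 0 + 1 = 5

5


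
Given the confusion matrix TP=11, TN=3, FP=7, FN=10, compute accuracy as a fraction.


Accuracy = (TP + TN) / (TP + TN + FP + FN)
TP + TN = 11 + 3 = 14
Total = 11 + 3 + 7 + 10 = 31
Accuracy = 14 / 31 = 14/31

14/31


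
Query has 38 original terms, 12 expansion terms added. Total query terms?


Original terms: 38
Expansion terms: 12
Total = 38 + 12 = 50

50


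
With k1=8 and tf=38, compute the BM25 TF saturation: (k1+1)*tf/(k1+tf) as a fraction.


BM25 TF component = (k1+1)*tf / (k1+tf)
k1 = 8, tf = 38
Numerator = (8+1)*38 = 342
Denominator = 8 + 38 = 46
= 342/46 = 171/23

171/23


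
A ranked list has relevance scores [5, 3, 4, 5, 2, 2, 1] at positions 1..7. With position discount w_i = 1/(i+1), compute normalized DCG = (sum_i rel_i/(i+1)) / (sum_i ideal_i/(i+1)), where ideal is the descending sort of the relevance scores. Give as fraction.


Position discount weights w_i = 1/(i+1) for i=1..7:
Weights = [1/2, 1/3, 1/4, 1/5, 1/6, 1/7, 1/8]
Actual relevance: [5, 3, 4, 5, 2, 2, 1]
DCG = 5/2 + 3/3 + 4/4 + 5/5 + 2/6 + 2/7 + 1/8 = 1049/168
Ideal relevance (sorted desc): [5, 5, 4, 3, 2, 2, 1]
Ideal DCG = 5/2 + 5/3 + 4/4 + 3/5 + 2/6 + 2/7 + 1/8 = 1823/280
nDCG = DCG / ideal_DCG = 1049/168 / 1823/280 = 5245/5469

5245/5469


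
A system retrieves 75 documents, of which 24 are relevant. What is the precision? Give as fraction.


Precision = relevant_retrieved / total_retrieved
= 24 / 75
= 24 / (24 + 51)
= 8/25

8/25


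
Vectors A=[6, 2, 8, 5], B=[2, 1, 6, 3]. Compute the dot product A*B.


Dot product = sum of element-wise products
A[0]*B[0] = 6*2 = 12
A[1]*B[1] = 2*1 = 2
A[2]*B[2] = 8*6 = 48
A[3]*B[3] = 5*3 = 15
Sum = 12 + 2 + 48 + 15 = 77

77


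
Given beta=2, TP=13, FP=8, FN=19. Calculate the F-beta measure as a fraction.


P = TP/(TP+FP) = 13/21 = 13/21
R = TP/(TP+FN) = 13/32 = 13/32
beta^2 = 2^2 = 4
(1 + beta^2) = 5
Numerator = (1+beta^2)*P*R = 845/672
Denominator = beta^2*P + R = 52/21 + 13/32 = 1937/672
F_beta = 65/149

65/149


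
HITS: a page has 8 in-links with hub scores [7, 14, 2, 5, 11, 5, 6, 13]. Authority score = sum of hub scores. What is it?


Authority = sum of hub scores of in-linkers
In-link 1: hub score = 7
In-link 2: hub score = 14
In-link 3: hub score = 2
In-link 4: hub score = 5
In-link 5: hub score = 11
In-link 6: hub score = 5
In-link 7: hub score = 6
In-link 8: hub score = 13
Authority = 7 + 14 + 2 + 5 + 11 + 5 + 6 + 13 = 63

63


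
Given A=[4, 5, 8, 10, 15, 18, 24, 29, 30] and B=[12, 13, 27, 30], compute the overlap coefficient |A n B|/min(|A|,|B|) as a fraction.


A intersect B = [30]
|A intersect B| = 1
min(|A|, |B|) = min(9, 4) = 4
Overlap = 1 / 4 = 1/4

1/4


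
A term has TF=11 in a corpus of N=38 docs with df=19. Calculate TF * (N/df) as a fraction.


TF * (N/df)
= 11 * (38/19)
= 11 * 2
= 22

22


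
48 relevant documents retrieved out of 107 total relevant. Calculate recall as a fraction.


Recall = retrieved_relevant / total_relevant
= 48 / 107
= 48 / (48 + 59)
= 48/107

48/107


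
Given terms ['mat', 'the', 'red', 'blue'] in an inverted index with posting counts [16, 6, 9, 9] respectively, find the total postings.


Summing posting list sizes:
'mat': 16 postings
'the': 6 postings
'red': 9 postings
'blue': 9 postings
Total = 16 + 6 + 9 + 9 = 40

40


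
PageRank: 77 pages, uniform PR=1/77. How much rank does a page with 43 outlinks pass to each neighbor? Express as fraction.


Initial PR = 1/77 = 1/77
Outlinks = 43
Contribution per link = PR / outlinks
= 1/77 / 43
= 1/3311

1/3311


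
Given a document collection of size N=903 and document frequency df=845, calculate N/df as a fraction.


IDF ratio = N / df
= 903 / 845
= 903/845

903/845


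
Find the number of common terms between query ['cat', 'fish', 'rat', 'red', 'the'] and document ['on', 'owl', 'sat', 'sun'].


Query terms: ['cat', 'fish', 'rat', 'red', 'the']
Document terms: ['on', 'owl', 'sat', 'sun']
Common terms: []
Overlap count = 0

0


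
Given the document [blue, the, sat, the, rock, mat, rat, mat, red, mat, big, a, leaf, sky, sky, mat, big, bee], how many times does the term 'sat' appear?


Document has 18 words
Scanning for 'sat':
Found at positions: [2]
Count = 1

1


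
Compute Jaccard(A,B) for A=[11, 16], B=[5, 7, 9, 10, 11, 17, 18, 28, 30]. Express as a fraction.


A intersect B = [11]
|A intersect B| = 1
A union B = [5, 7, 9, 10, 11, 16, 17, 18, 28, 30]
|A union B| = 10
Jaccard = 1/10 = 1/10

1/10


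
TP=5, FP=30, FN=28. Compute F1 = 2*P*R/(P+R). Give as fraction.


F1 = 2 * P * R / (P + R)
P = TP/(TP+FP) = 5/35 = 1/7
R = TP/(TP+FN) = 5/33 = 5/33
2 * P * R = 2 * 1/7 * 5/33 = 10/231
P + R = 1/7 + 5/33 = 68/231
F1 = 10/231 / 68/231 = 5/34

5/34


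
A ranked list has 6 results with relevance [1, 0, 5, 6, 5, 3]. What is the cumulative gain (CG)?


Cumulative Gain = sum of relevance scores
Position 1: rel=1, running sum=1
Position 2: rel=0, running sum=1
Position 3: rel=5, running sum=6
Position 4: rel=6, running sum=12
Position 5: rel=5, running sum=17
Position 6: rel=3, running sum=20
CG = 20

20


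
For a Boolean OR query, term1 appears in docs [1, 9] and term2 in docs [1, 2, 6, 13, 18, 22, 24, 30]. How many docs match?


Boolean OR: find union of posting lists
term1 docs: [1, 9]
term2 docs: [1, 2, 6, 13, 18, 22, 24, 30]
Union: [1, 2, 6, 9, 13, 18, 22, 24, 30]
|union| = 9

9


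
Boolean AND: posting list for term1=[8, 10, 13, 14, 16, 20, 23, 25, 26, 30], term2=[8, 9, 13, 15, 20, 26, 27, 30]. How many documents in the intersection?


Boolean AND: find intersection of posting lists
term1 docs: [8, 10, 13, 14, 16, 20, 23, 25, 26, 30]
term2 docs: [8, 9, 13, 15, 20, 26, 27, 30]
Intersection: [8, 13, 20, 26, 30]
|intersection| = 5

5


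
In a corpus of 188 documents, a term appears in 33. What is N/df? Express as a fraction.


IDF ratio = N / df
= 188 / 33
= 188/33

188/33


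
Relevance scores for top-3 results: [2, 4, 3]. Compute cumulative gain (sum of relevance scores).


Cumulative Gain = sum of relevance scores
Position 1: rel=2, running sum=2
Position 2: rel=4, running sum=6
Position 3: rel=3, running sum=9
CG = 9

9


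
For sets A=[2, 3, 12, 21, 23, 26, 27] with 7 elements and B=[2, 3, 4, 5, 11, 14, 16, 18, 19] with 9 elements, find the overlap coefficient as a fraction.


A intersect B = [2, 3]
|A intersect B| = 2
min(|A|, |B|) = min(7, 9) = 7
Overlap = 2 / 7 = 2/7

2/7


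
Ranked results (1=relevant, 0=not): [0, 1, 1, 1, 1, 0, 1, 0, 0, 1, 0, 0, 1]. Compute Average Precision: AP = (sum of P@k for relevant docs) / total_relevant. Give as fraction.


Computing P@k for each relevant position:
Position 1: not relevant
Position 2: relevant, P@2 = 1/2 = 1/2
Position 3: relevant, P@3 = 2/3 = 2/3
Position 4: relevant, P@4 = 3/4 = 3/4
Position 5: relevant, P@5 = 4/5 = 4/5
Position 6: not relevant
Position 7: relevant, P@7 = 5/7 = 5/7
Position 8: not relevant
Position 9: not relevant
Position 10: relevant, P@10 = 6/10 = 3/5
Position 11: not relevant
Position 12: not relevant
Position 13: relevant, P@13 = 7/13 = 7/13
Sum of P@k = 1/2 + 2/3 + 3/4 + 4/5 + 5/7 + 3/5 + 7/13 = 24949/5460
AP = 24949/5460 / 7 = 24949/38220

24949/38220


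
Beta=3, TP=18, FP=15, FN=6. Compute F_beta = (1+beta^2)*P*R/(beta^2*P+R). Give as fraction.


P = TP/(TP+FP) = 18/33 = 6/11
R = TP/(TP+FN) = 18/24 = 3/4
beta^2 = 3^2 = 9
(1 + beta^2) = 10
Numerator = (1+beta^2)*P*R = 45/11
Denominator = beta^2*P + R = 54/11 + 3/4 = 249/44
F_beta = 60/83

60/83


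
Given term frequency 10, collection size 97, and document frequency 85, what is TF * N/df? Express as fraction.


TF * (N/df)
= 10 * (97/85)
= 10 * 97/85
= 194/17

194/17


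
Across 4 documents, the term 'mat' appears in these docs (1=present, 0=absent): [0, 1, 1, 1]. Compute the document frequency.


Checking each document for 'mat':
Doc 1: absent
Doc 2: present
Doc 3: present
Doc 4: present
df = sum of presences = 0 + 1 + 1 + 1 = 3

3


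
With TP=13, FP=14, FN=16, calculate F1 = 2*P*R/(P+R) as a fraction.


F1 = 2 * P * R / (P + R)
P = TP/(TP+FP) = 13/27 = 13/27
R = TP/(TP+FN) = 13/29 = 13/29
2 * P * R = 2 * 13/27 * 13/29 = 338/783
P + R = 13/27 + 13/29 = 728/783
F1 = 338/783 / 728/783 = 13/28

13/28


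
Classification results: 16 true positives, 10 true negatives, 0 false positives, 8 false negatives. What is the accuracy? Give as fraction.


Accuracy = (TP + TN) / (TP + TN + FP + FN)
TP + TN = 16 + 10 = 26
Total = 16 + 10 + 0 + 8 = 34
Accuracy = 26 / 34 = 13/17

13/17


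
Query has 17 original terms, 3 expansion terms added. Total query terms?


Original terms: 17
Expansion terms: 3
Total = 17 + 3 = 20

20


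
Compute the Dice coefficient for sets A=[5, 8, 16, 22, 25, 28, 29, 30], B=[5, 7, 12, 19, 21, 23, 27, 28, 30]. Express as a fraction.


A intersect B = [5, 28, 30]
|A intersect B| = 3
|A| = 8, |B| = 9
Dice = 2*3 / (8+9)
= 6 / 17 = 6/17

6/17


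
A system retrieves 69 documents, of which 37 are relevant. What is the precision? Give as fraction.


Precision = relevant_retrieved / total_retrieved
= 37 / 69
= 37 / (37 + 32)
= 37/69

37/69


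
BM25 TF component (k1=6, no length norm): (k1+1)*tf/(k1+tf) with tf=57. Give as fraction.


BM25 TF component = (k1+1)*tf / (k1+tf)
k1 = 6, tf = 57
Numerator = (6+1)*57 = 399
Denominator = 6 + 57 = 63
= 399/63 = 19/3

19/3


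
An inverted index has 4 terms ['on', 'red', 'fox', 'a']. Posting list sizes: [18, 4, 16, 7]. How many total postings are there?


Summing posting list sizes:
'on': 18 postings
'red': 4 postings
'fox': 16 postings
'a': 7 postings
Total = 18 + 4 + 16 + 7 = 45

45


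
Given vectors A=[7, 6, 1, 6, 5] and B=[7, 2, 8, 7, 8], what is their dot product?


Dot product = sum of element-wise products
A[0]*B[0] = 7*7 = 49
A[1]*B[1] = 6*2 = 12
A[2]*B[2] = 1*8 = 8
A[3]*B[3] = 6*7 = 42
A[4]*B[4] = 5*8 = 40
Sum = 49 + 12 + 8 + 42 + 40 = 151

151


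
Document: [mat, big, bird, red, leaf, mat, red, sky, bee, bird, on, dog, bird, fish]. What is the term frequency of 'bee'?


Document has 14 words
Scanning for 'bee':
Found at positions: [8]
Count = 1

1


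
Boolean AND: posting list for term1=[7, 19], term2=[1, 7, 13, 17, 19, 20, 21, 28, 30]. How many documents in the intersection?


Boolean AND: find intersection of posting lists
term1 docs: [7, 19]
term2 docs: [1, 7, 13, 17, 19, 20, 21, 28, 30]
Intersection: [7, 19]
|intersection| = 2

2


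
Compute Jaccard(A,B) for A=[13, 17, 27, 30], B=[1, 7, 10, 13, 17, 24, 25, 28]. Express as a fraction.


A intersect B = [13, 17]
|A intersect B| = 2
A union B = [1, 7, 10, 13, 17, 24, 25, 27, 28, 30]
|A union B| = 10
Jaccard = 2/10 = 1/5

1/5


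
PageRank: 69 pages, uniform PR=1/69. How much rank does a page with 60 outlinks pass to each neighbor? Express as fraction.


Initial PR = 1/69 = 1/69
Outlinks = 60
Contribution per link = PR / outlinks
= 1/69 / 60
= 1/4140

1/4140


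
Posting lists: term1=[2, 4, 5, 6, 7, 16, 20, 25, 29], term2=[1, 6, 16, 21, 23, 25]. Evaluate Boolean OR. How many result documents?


Boolean OR: find union of posting lists
term1 docs: [2, 4, 5, 6, 7, 16, 20, 25, 29]
term2 docs: [1, 6, 16, 21, 23, 25]
Union: [1, 2, 4, 5, 6, 7, 16, 20, 21, 23, 25, 29]
|union| = 12

12


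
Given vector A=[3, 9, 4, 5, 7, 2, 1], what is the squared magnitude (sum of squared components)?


|A|^2 = sum of squared components
A[0]^2 = 3^2 = 9
A[1]^2 = 9^2 = 81
A[2]^2 = 4^2 = 16
A[3]^2 = 5^2 = 25
A[4]^2 = 7^2 = 49
A[5]^2 = 2^2 = 4
A[6]^2 = 1^2 = 1
Sum = 9 + 81 + 16 + 25 + 49 + 4 + 1 = 185

185


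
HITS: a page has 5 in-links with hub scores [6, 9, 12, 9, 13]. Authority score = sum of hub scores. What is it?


Authority = sum of hub scores of in-linkers
In-link 1: hub score = 6
In-link 2: hub score = 9
In-link 3: hub score = 12
In-link 4: hub score = 9
In-link 5: hub score = 13
Authority = 6 + 9 + 12 + 9 + 13 = 49

49


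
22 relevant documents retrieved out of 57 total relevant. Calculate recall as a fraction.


Recall = retrieved_relevant / total_relevant
= 22 / 57
= 22 / (22 + 35)
= 22/57

22/57


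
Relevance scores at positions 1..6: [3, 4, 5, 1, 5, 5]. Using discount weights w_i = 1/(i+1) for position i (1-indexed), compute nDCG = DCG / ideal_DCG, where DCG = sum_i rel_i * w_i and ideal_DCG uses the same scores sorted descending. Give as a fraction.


Position discount weights w_i = 1/(i+1) for i=1..6:
Weights = [1/2, 1/3, 1/4, 1/5, 1/6, 1/7]
Actual relevance: [3, 4, 5, 1, 5, 5]
DCG = 3/2 + 4/3 + 5/4 + 1/5 + 5/6 + 5/7 = 2449/420
Ideal relevance (sorted desc): [5, 5, 5, 4, 3, 1]
Ideal DCG = 5/2 + 5/3 + 5/4 + 4/5 + 3/6 + 1/7 = 2881/420
nDCG = DCG / ideal_DCG = 2449/420 / 2881/420 = 2449/2881

2449/2881


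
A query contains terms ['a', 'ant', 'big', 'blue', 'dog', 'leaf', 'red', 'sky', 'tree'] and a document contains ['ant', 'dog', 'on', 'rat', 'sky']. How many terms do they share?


Query terms: ['a', 'ant', 'big', 'blue', 'dog', 'leaf', 'red', 'sky', 'tree']
Document terms: ['ant', 'dog', 'on', 'rat', 'sky']
Common terms: ['ant', 'dog', 'sky']
Overlap count = 3

3


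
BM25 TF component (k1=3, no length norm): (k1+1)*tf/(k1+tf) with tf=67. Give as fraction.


BM25 TF component = (k1+1)*tf / (k1+tf)
k1 = 3, tf = 67
Numerator = (3+1)*67 = 268
Denominator = 3 + 67 = 70
= 268/70 = 134/35

134/35


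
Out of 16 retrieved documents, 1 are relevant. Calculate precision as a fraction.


Precision = relevant_retrieved / total_retrieved
= 1 / 16
= 1 / (1 + 15)
= 1/16

1/16


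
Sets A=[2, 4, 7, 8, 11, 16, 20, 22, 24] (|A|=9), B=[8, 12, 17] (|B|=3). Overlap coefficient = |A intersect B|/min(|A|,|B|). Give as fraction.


A intersect B = [8]
|A intersect B| = 1
min(|A|, |B|) = min(9, 3) = 3
Overlap = 1 / 3 = 1/3

1/3


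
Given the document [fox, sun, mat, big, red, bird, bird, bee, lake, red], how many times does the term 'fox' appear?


Document has 10 words
Scanning for 'fox':
Found at positions: [0]
Count = 1

1


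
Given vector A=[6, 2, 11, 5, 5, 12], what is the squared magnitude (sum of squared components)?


|A|^2 = sum of squared components
A[0]^2 = 6^2 = 36
A[1]^2 = 2^2 = 4
A[2]^2 = 11^2 = 121
A[3]^2 = 5^2 = 25
A[4]^2 = 5^2 = 25
A[5]^2 = 12^2 = 144
Sum = 36 + 4 + 121 + 25 + 25 + 144 = 355

355


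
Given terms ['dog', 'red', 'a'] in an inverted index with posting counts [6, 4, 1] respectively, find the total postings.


Summing posting list sizes:
'dog': 6 postings
'red': 4 postings
'a': 1 postings
Total = 6 + 4 + 1 = 11

11


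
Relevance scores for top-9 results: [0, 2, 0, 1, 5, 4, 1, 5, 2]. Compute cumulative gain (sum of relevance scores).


Cumulative Gain = sum of relevance scores
Position 1: rel=0, running sum=0
Position 2: rel=2, running sum=2
Position 3: rel=0, running sum=2
Position 4: rel=1, running sum=3
Position 5: rel=5, running sum=8
Position 6: rel=4, running sum=12
Position 7: rel=1, running sum=13
Position 8: rel=5, running sum=18
Position 9: rel=2, running sum=20
CG = 20

20


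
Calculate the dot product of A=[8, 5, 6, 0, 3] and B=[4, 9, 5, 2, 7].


Dot product = sum of element-wise products
A[0]*B[0] = 8*4 = 32
A[1]*B[1] = 5*9 = 45
A[2]*B[2] = 6*5 = 30
A[3]*B[3] = 0*2 = 0
A[4]*B[4] = 3*7 = 21
Sum = 32 + 45 + 30 + 0 + 21 = 128

128


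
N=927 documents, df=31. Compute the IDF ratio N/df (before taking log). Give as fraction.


IDF ratio = N / df
= 927 / 31
= 927/31

927/31


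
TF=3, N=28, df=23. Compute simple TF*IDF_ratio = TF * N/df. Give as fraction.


TF * (N/df)
= 3 * (28/23)
= 3 * 28/23
= 84/23

84/23


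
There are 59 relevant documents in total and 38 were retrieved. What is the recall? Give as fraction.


Recall = retrieved_relevant / total_relevant
= 38 / 59
= 38 / (38 + 21)
= 38/59

38/59


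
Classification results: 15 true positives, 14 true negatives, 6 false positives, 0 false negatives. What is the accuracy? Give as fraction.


Accuracy = (TP + TN) / (TP + TN + FP + FN)
TP + TN = 15 + 14 = 29
Total = 15 + 14 + 6 + 0 = 35
Accuracy = 29 / 35 = 29/35

29/35


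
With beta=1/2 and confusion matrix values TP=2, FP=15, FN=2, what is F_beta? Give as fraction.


P = TP/(TP+FP) = 2/17 = 2/17
R = TP/(TP+FN) = 2/4 = 1/2
beta^2 = 1/2^2 = 1/4
(1 + beta^2) = 5/4
Numerator = (1+beta^2)*P*R = 5/68
Denominator = beta^2*P + R = 1/34 + 1/2 = 9/17
F_beta = 5/36

5/36


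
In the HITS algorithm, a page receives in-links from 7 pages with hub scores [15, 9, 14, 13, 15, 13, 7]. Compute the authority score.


Authority = sum of hub scores of in-linkers
In-link 1: hub score = 15
In-link 2: hub score = 9
In-link 3: hub score = 14
In-link 4: hub score = 13
In-link 5: hub score = 15
In-link 6: hub score = 13
In-link 7: hub score = 7
Authority = 15 + 9 + 14 + 13 + 15 + 13 + 7 = 86

86


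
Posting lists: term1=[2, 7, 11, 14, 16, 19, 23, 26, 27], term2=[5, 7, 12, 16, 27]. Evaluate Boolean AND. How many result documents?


Boolean AND: find intersection of posting lists
term1 docs: [2, 7, 11, 14, 16, 19, 23, 26, 27]
term2 docs: [5, 7, 12, 16, 27]
Intersection: [7, 16, 27]
|intersection| = 3

3


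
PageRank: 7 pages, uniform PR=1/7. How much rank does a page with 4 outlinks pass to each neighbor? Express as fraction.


Initial PR = 1/7 = 1/7
Outlinks = 4
Contribution per link = PR / outlinks
= 1/7 / 4
= 1/28

1/28


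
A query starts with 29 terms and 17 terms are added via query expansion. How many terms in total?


Original terms: 29
Expansion terms: 17
Total = 29 + 17 = 46

46


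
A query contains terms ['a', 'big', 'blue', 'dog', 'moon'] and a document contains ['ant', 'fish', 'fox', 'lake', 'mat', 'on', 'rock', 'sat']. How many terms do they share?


Query terms: ['a', 'big', 'blue', 'dog', 'moon']
Document terms: ['ant', 'fish', 'fox', 'lake', 'mat', 'on', 'rock', 'sat']
Common terms: []
Overlap count = 0

0


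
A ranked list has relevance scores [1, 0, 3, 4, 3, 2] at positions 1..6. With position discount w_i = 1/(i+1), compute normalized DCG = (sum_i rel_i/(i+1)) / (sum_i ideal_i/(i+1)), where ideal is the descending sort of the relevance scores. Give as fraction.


Position discount weights w_i = 1/(i+1) for i=1..6:
Weights = [1/2, 1/3, 1/4, 1/5, 1/6, 1/7]
Actual relevance: [1, 0, 3, 4, 3, 2]
DCG = 1/2 + 0/3 + 3/4 + 4/5 + 3/6 + 2/7 = 397/140
Ideal relevance (sorted desc): [4, 3, 3, 2, 1, 0]
Ideal DCG = 4/2 + 3/3 + 3/4 + 2/5 + 1/6 + 0/7 = 259/60
nDCG = DCG / ideal_DCG = 397/140 / 259/60 = 1191/1813

1191/1813


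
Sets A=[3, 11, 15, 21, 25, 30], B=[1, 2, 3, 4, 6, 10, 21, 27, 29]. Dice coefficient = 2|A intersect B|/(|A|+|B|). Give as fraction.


A intersect B = [3, 21]
|A intersect B| = 2
|A| = 6, |B| = 9
Dice = 2*2 / (6+9)
= 4 / 15 = 4/15

4/15


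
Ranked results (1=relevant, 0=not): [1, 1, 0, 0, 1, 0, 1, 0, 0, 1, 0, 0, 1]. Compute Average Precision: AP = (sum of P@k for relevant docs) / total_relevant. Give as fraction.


Computing P@k for each relevant position:
Position 1: relevant, P@1 = 1/1 = 1
Position 2: relevant, P@2 = 2/2 = 1
Position 3: not relevant
Position 4: not relevant
Position 5: relevant, P@5 = 3/5 = 3/5
Position 6: not relevant
Position 7: relevant, P@7 = 4/7 = 4/7
Position 8: not relevant
Position 9: not relevant
Position 10: relevant, P@10 = 5/10 = 1/2
Position 11: not relevant
Position 12: not relevant
Position 13: relevant, P@13 = 6/13 = 6/13
Sum of P@k = 1 + 1 + 3/5 + 4/7 + 1/2 + 6/13 = 3761/910
AP = 3761/910 / 6 = 3761/5460

3761/5460


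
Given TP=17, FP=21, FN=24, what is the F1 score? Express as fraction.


F1 = 2 * P * R / (P + R)
P = TP/(TP+FP) = 17/38 = 17/38
R = TP/(TP+FN) = 17/41 = 17/41
2 * P * R = 2 * 17/38 * 17/41 = 289/779
P + R = 17/38 + 17/41 = 1343/1558
F1 = 289/779 / 1343/1558 = 34/79

34/79


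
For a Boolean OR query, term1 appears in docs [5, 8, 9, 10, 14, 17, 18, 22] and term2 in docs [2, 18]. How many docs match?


Boolean OR: find union of posting lists
term1 docs: [5, 8, 9, 10, 14, 17, 18, 22]
term2 docs: [2, 18]
Union: [2, 5, 8, 9, 10, 14, 17, 18, 22]
|union| = 9

9


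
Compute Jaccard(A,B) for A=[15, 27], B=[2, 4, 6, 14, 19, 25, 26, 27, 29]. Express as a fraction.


A intersect B = [27]
|A intersect B| = 1
A union B = [2, 4, 6, 14, 15, 19, 25, 26, 27, 29]
|A union B| = 10
Jaccard = 1/10 = 1/10

1/10


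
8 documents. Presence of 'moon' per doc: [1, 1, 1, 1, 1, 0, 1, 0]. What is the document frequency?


Checking each document for 'moon':
Doc 1: present
Doc 2: present
Doc 3: present
Doc 4: present
Doc 5: present
Doc 6: absent
Doc 7: present
Doc 8: absent
df = sum of presences = 1 + 1 + 1 + 1 + 1 + 0 + 1 + 0 = 6

6


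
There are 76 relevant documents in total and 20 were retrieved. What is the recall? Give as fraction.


Recall = retrieved_relevant / total_relevant
= 20 / 76
= 20 / (20 + 56)
= 5/19

5/19


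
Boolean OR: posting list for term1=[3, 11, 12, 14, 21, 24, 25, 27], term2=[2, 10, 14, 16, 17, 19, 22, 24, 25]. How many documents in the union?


Boolean OR: find union of posting lists
term1 docs: [3, 11, 12, 14, 21, 24, 25, 27]
term2 docs: [2, 10, 14, 16, 17, 19, 22, 24, 25]
Union: [2, 3, 10, 11, 12, 14, 16, 17, 19, 21, 22, 24, 25, 27]
|union| = 14

14


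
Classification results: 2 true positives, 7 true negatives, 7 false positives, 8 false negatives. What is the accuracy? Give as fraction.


Accuracy = (TP + TN) / (TP + TN + FP + FN)
TP + TN = 2 + 7 = 9
Total = 2 + 7 + 7 + 8 = 24
Accuracy = 9 / 24 = 3/8

3/8


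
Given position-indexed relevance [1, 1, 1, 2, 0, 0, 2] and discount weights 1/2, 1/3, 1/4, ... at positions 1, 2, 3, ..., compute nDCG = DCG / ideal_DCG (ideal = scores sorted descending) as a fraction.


Position discount weights w_i = 1/(i+1) for i=1..7:
Weights = [1/2, 1/3, 1/4, 1/5, 1/6, 1/7, 1/8]
Actual relevance: [1, 1, 1, 2, 0, 0, 2]
DCG = 1/2 + 1/3 + 1/4 + 2/5 + 0/6 + 0/7 + 2/8 = 26/15
Ideal relevance (sorted desc): [2, 2, 1, 1, 1, 0, 0]
Ideal DCG = 2/2 + 2/3 + 1/4 + 1/5 + 1/6 + 0/7 + 0/8 = 137/60
nDCG = DCG / ideal_DCG = 26/15 / 137/60 = 104/137

104/137


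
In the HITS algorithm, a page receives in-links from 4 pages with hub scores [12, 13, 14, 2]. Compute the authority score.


Authority = sum of hub scores of in-linkers
In-link 1: hub score = 12
In-link 2: hub score = 13
In-link 3: hub score = 14
In-link 4: hub score = 2
Authority = 12 + 13 + 14 + 2 = 41

41


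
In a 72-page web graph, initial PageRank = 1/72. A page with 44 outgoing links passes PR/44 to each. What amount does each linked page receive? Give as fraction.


Initial PR = 1/72 = 1/72
Outlinks = 44
Contribution per link = PR / outlinks
= 1/72 / 44
= 1/3168

1/3168
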